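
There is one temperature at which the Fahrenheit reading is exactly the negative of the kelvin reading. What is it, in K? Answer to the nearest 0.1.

Let K be the kelvin reading. The Fahrenheit reading is F = 1.8·K - 459.67.
Require F = -1·K: 1.8·K - 459.67 = -1·K.
(2.8)·K = 459.67  ⇒  K = 164.2.

164.2 K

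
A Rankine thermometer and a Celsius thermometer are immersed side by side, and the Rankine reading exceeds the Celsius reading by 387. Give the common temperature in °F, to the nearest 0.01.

Let x be the Rankine reading; then the Celsius reading is 5/9·x - 273.15.
(5/9·x - 273.15) - x = -387  ⇒  (-4/9)·x = -113.85  ⇒  x = 256.1625°R.
In Celsius: (256.1625 - 491.67) × 5/9 = -130.8375°C.
In Fahrenheit: -130.8375 × 1.8 + 32 = -203.51°F.

-203.51°F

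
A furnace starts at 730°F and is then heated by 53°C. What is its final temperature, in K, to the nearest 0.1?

713.9 K

Initial temperature in Celsius: (730 - 32) × 5/9 = 387.7778°C.
Final Celsius temperature: 387.7778 + 53.0000 = 440.7778°C.
In kelvin: 440.7778 + 273.15 = 713.9 K.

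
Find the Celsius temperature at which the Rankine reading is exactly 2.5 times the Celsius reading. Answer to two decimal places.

Let C be the Celsius reading. The Rankine reading is R = 1.8·C + 491.67.
Require R = 2.5·C: 1.8·C + 491.67 = 2.5·C.
(-0.7)·C = -491.67  ⇒  C = 702.39.

702.39°C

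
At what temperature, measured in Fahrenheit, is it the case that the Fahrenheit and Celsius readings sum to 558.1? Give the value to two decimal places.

Let F be the Fahrenheit reading. The Celsius reading is C = 5/9·F - 17.7778.
Require F + C = 558.1: (14/9)·F - 17.7778 = 558.1.
F = (558.1 + 17.7778) / (14/9) = 370.21.

370.21°F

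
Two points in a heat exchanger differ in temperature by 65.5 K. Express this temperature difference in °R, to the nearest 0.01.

117.90°R

Only the scale ratio 1.8 matters for a change in temperature.
65.5 × 1.8 = 117.90.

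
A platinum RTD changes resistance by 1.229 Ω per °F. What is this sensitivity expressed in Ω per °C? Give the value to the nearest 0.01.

2.21 Ω per °C

Since only a temperature interval is involved, the additive offset between the scales drops out.
A change of 1°C is a change of 1.8°F, so per °C the value is 1.229 × 1.8 = 2.21.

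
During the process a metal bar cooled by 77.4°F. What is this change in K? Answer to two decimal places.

For a temperature interval the offset drops out; only the factor 5/9 applies.
77.4 × 5/9 = 43.00.

43.00 K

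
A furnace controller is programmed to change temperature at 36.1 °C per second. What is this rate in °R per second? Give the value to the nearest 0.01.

64.98 °R/second

Since only a temperature interval is involved, the additive offset between the scales drops out.
A change of 1°C is a change of 1.8°R, so 36.1 × 1.8 = 64.98.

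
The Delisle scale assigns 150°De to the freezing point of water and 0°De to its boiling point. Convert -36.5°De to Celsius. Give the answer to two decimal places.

124.33°C

Linear interpolation between the fixed points: C = (-36.5 - 150) × 100 / (0 - 150) = 124.3333°C.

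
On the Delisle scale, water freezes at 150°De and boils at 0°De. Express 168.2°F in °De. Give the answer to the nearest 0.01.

36.50°De

First in Celsius: (168.2 - 32) × 5/9 = 75.6667°C.
Linearly onto the Delisle scale: 150 + (75.6667 / 100) × (0 - 150) = 36.50°De.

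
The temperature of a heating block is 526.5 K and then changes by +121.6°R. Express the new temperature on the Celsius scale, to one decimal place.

320.9°C

Initial temperature in Celsius: 526.5 - 273.15 = 253.3500°C.
The 121.6°R change is an interval, so only the factor 5/9 applies: +121.6 × 5/9 = +67.5556°C.
Final Celsius temperature: 253.3500 + 67.5556 = 320.9056°C.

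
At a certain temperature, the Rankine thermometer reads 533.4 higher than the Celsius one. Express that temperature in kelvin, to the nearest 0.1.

Let x be the Celsius reading; then the Rankine reading is 1.8·x + 491.67.
(1.8·x + 491.67) - x = 533.4  ⇒  (0.8)·x = 41.73  ⇒  x = 52.1625°C.
In kelvin: 52.1625 + 273.15 = 325.3 K.

325.3 K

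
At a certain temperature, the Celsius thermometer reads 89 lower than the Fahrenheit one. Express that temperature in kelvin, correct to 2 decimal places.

Let x be the Fahrenheit reading; then the Celsius reading is 5/9·x - 17.7778.
(5/9·x - 17.7778) - x = -89  ⇒  (-4/9)·x = -71.2222  ⇒  x = 160.2500°F.
In Celsius: (160.25 - 32) × 5/9 = 71.2500°C.
In kelvin: 71.2500 + 273.15 = 344.40 K.

344.40 K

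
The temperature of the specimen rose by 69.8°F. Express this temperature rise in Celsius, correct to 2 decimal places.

38.78°C

For a temperature interval the offset drops out; only the factor 5/9 applies.
69.8 × 5/9 = 38.78.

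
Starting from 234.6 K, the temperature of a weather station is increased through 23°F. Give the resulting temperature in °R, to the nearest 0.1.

Initial temperature in Celsius: 234.6 - 273.15 = -38.5500°C.
The 23°F change is an interval, so only the factor 5/9 applies: +23 × 5/9 = +12.7778°C.
Final Celsius temperature: -38.5500 + 12.7778 = -25.7722°C.
In Rankine: -25.7722 × 1.8 + 491.67 = 445.3°R.

445.3°R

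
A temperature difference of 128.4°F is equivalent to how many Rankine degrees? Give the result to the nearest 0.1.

128.4°R

Fahrenheit and Rankine degrees are the same size, so the interval is unchanged: 128.4.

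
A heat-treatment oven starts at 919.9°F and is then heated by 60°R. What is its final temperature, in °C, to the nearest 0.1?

526.6°C

Initial temperature in Celsius: (919.9 - 32) × 5/9 = 493.2778°C.
The 60°R change is an interval, so only the factor 5/9 applies: +60 × 5/9 = +33.3333°C.
Final Celsius temperature: 493.2778 + 33.3333 = 526.6111°C.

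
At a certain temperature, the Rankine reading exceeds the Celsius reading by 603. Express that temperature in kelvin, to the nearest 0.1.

Let x be the Celsius reading; then the Rankine reading is 1.8·x + 491.67.
(1.8·x + 491.67) - x = 603  ⇒  (0.8)·x = 111.33  ⇒  x = 139.1625°C.
In kelvin: 139.1625 + 273.15 = 412.3 K.

412.3 K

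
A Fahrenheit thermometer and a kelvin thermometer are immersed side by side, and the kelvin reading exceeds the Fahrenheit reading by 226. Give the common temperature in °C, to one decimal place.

18.9°C

Let x be the Fahrenheit reading; then the kelvin reading is 5/9·x + 255.372.
(5/9·x + 255.372) - x = 226  ⇒  (-4/9)·x = -29.3722  ⇒  x = 66.0875°F.
In Celsius: (66.0875 - 32) × 5/9 = 18.9°C.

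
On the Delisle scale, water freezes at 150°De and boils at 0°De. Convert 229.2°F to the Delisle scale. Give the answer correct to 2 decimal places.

-14.33°De

First in Celsius: (229.2 - 32) × 5/9 = 109.5556°C.
Linearly onto the Delisle scale: 150 + (109.5556 / 100) × (0 - 150) = -14.33°De.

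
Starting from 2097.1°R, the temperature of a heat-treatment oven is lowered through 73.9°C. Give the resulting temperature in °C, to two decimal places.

Initial temperature in Celsius: (2097.1 - 491.67) × 5/9 = 891.9056°C.
Final Celsius temperature: 891.9056 - 73.9000 = 818.0056°C.

818.01°C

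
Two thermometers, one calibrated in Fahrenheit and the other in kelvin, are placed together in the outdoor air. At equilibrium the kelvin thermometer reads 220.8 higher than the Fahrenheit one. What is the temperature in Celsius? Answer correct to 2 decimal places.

Let x be the Fahrenheit reading; then the kelvin reading is 5/9·x + 255.372.
(5/9·x + 255.372) - x = 220.8  ⇒  (-4/9)·x = -34.5722  ⇒  x = 77.7875°F.
In Celsius: (77.7875 - 32) × 5/9 = 25.44°C.

25.44°C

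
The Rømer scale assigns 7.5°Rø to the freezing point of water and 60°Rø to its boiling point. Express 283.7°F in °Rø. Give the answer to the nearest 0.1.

First in Celsius: (283.7 - 32) × 5/9 = 139.8333°C.
Linearly onto the Rømer scale: 7.5 + (139.8333 / 100) × (60 - 7.5) = 80.9°Rø.

80.9°Rø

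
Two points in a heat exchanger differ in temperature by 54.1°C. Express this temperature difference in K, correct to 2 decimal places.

54.10 K

Celsius and kelvin degrees are the same size, so the interval is unchanged: 54.10.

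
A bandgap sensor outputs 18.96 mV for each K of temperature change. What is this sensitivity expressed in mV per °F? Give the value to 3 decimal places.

The quantity depends on a temperature interval, so only the ratio of degree sizes applies; the offset between the scales is irrelevant.
A change of 1°F is a change of 5/9 K, so per °F the value is 18.96 × 5/9 = 10.533.

10.533 mV per °F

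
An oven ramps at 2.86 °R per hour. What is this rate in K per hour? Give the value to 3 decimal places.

Since only a temperature interval is involved, the additive offset between the scales drops out.
A change of 1°R is a change of 5/9 K, so 2.86 × 5/9 = 1.589.

1.589 K/hour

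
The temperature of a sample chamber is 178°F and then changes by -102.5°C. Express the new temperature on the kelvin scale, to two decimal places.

Initial temperature in Celsius: (178 - 32) × 5/9 = 81.1111°C.
Final Celsius temperature: 81.1111 - 102.5000 = -21.3889°C.
In kelvin: -21.3889 + 273.15 = 251.76 K.

251.76 K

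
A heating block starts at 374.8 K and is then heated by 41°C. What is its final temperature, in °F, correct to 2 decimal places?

288.77°F

Initial temperature in Celsius: 374.8 - 273.15 = 101.6500°C.
Final Celsius temperature: 101.6500 + 41.0000 = 142.6500°C.
In Fahrenheit: 142.6500 × 1.8 + 32 = 288.77°F.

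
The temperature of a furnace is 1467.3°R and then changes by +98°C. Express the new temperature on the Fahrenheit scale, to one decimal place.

1184.0°F

Initial temperature in Celsius: (1467.3 - 491.67) × 5/9 = 542.0167°C.
Final Celsius temperature: 542.0167 + 98.0000 = 640.0167°C.
In Fahrenheit: 640.0167 × 1.8 + 32 = 1184.0°F.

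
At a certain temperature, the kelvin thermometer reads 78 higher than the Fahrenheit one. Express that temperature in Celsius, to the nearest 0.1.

203.9°C

Let x be the Fahrenheit reading; then the kelvin reading is 5/9·x + 255.372.
(5/9·x + 255.372) - x = 78  ⇒  (-4/9)·x = -177.372  ⇒  x = 399.0875°F.
In Celsius: (399.0875 - 32) × 5/9 = 203.9°C.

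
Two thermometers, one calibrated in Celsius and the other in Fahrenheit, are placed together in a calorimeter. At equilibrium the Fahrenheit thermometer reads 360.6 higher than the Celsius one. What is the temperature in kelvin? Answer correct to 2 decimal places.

Let x be the Celsius reading; then the Fahrenheit reading is 1.8·x + 32.
(1.8·x + 32) - x = 360.6  ⇒  (0.8)·x = 328.6  ⇒  x = 410.7500°C.
In kelvin: 410.7500 + 273.15 = 683.90 K.

683.90 K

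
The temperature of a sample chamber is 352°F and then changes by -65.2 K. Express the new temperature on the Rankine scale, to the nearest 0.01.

Initial temperature in Celsius: (352 - 32) × 5/9 = 177.7778°C.
The 65.2 K change is an interval; Kelvin and Celsius degrees are the same size, so ΔC = -65.2°C.
Final Celsius temperature: 177.7778 - 65.2000 = 112.5778°C.
In Rankine: 112.5778 × 1.8 + 491.67 = 694.31°R.

694.31°R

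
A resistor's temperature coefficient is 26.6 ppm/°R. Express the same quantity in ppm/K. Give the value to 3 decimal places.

47.880 ppm/K

Since only a temperature interval is involved, the additive offset between the scales drops out.
A change of 1 K is a change of 1.8°R, so per K the value is 26.6 × 1.8 = 47.880.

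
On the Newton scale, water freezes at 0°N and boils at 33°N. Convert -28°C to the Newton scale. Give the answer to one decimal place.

Linearly onto the Newton scale: 0 + (-28.0000 / 100) × (33 - 0) = -9.2°N.

-9.2°N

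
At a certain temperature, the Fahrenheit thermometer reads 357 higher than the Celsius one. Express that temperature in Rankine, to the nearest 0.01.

Let x be the Celsius reading; then the Fahrenheit reading is 1.8·x + 32.
(1.8·x + 32) - x = 357  ⇒  (0.8)·x = 325  ⇒  x = 406.2500°C.
In Rankine: 406.2500 × 1.8 + 491.67 = 1222.92°R.

1222.92°R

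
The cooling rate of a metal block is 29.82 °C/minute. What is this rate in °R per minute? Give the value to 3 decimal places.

53.676 °R/minute

The quantity depends on a temperature interval, so only the ratio of degree sizes applies; the offset between the scales is irrelevant.
A change of 1°C is a change of 1.8°R, so 29.82 × 1.8 = 53.676.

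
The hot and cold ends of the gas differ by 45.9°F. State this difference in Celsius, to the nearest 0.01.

25.50°C

An interval of 1°F corresponds to 5/9°C.
45.9 × 5/9 = 25.50.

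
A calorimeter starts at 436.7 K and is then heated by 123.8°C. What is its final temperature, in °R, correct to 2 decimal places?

Initial temperature in Celsius: 436.7 - 273.15 = 163.5500°C.
Final Celsius temperature: 163.5500 + 123.8000 = 287.3500°C.
In Rankine: 287.3500 × 1.8 + 491.67 = 1008.90°R.

1008.90°R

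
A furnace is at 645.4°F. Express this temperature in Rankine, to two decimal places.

In Celsius: (645.4 - 32) × 5/9 = 340.7778°C.
In Rankine: 340.7778 × 1.8 + 491.67 = 1105.07°R.

1105.07°R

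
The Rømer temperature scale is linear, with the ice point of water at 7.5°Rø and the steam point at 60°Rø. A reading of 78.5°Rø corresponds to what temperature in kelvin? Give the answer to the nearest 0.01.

408.39 K

Linear interpolation between the fixed points: C = (78.5 - 7.5) × 100 / (60 - 7.5) = 135.2381°C.
Then 135.2381 + 273.15 = 408.39 K.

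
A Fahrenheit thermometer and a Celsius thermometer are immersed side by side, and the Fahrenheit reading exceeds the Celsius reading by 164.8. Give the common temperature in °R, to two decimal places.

790.47°R

Let x be the Fahrenheit reading; then the Celsius reading is 5/9·x - 17.7778.
(5/9·x - 17.7778) - x = -164.8  ⇒  (-4/9)·x = -147.022  ⇒  x = 330.8000°F.
In Celsius: (330.8 - 32) × 5/9 = 166.0000°C.
In Rankine: 166.0000 × 1.8 + 491.67 = 790.47°R.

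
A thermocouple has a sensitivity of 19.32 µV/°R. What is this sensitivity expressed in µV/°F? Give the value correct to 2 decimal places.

19.32 µV/°F

Since only a temperature interval is involved, the additive offset between the scales drops out.
A change of 1°F is a change of 1°R, so per °F the value is 19.32 × 1 = 19.32.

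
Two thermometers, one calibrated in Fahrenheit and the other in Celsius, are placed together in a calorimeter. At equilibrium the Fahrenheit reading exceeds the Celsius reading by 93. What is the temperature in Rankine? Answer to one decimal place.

Let x be the Fahrenheit reading; then the Celsius reading is 5/9·x - 17.7778.
(5/9·x - 17.7778) - x = -93  ⇒  (-4/9)·x = -75.2222  ⇒  x = 169.2500°F.
In Celsius: (169.25 - 32) × 5/9 = 76.2500°C.
In Rankine: 76.2500 × 1.8 + 491.67 = 628.9°R.

628.9°R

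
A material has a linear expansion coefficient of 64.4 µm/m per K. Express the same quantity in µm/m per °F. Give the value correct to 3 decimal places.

35.778 µm/m per °F

The quantity depends on a temperature interval, so only the ratio of degree sizes applies; the offset between the scales is irrelevant.
A change of 1°F is a change of 5/9 K, so per °F the value is 64.4 × 5/9 = 35.778.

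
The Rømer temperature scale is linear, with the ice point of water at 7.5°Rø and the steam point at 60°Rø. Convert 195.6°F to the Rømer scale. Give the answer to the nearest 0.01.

First in Celsius: (195.6 - 32) × 5/9 = 90.8889°C.
Linearly onto the Rømer scale: 7.5 + (90.8889 / 100) × (60 - 7.5) = 55.22°Rø.

55.22°Rø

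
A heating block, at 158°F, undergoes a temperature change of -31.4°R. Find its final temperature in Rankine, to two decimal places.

Initial temperature in Celsius: (158 - 32) × 5/9 = 70.0000°C.
The 31.4°R change is an interval, so only the factor 5/9 applies: -31.4 × 5/9 = -17.4444°C.
Final Celsius temperature: 70.0000 - 17.4444 = 52.5556°C.
In Rankine: 52.5556 × 1.8 + 491.67 = 586.27°R.

586.27°R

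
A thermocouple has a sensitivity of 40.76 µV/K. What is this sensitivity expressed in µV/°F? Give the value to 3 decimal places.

The quantity depends on a temperature interval, so only the ratio of degree sizes applies; the offset between the scales is irrelevant.
A change of 1°F is a change of 5/9 K, so per °F the value is 40.76 × 5/9 = 22.644.

22.644 µV/°F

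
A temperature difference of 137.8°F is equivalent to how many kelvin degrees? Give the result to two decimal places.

An interval of 1°F corresponds to 5/9 K.
137.8 × 5/9 = 76.56.

76.56 K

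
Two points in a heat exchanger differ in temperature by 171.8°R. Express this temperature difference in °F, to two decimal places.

Rankine and Fahrenheit degrees are the same size, so the interval is unchanged: 171.80.

171.80°F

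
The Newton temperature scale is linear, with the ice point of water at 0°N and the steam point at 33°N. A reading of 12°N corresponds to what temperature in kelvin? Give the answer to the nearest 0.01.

Linear interpolation between the fixed points: C = (12 - 0) × 100 / (33 - 0) = 36.3636°C.
Then 36.3636 + 273.15 = 309.51 K.

309.51 K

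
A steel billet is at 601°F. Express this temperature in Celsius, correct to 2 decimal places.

In Celsius: (601 - 32) × 5/9 = 316.1111°C.

316.11°C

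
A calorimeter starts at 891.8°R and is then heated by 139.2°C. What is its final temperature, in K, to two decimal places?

634.64 K

Initial temperature in Celsius: (891.8 - 491.67) × 5/9 = 222.2944°C.
Final Celsius temperature: 222.2944 + 139.2000 = 361.4944°C.
In kelvin: 361.4944 + 273.15 = 634.64 K.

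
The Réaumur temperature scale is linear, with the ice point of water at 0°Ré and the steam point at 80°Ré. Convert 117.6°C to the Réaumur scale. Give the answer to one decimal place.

94.1°Ré

Linearly onto the Réaumur scale: 0 + (117.6000 / 100) × (80 - 0) = 94.1°Ré.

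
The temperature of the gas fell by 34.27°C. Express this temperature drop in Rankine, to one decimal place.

61.7°R

Only the scale ratio 1.8 matters for a change in temperature.
34.27 × 1.8 = 61.7.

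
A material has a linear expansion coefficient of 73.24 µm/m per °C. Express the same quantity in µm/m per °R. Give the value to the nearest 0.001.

40.689 µm/m per °R

Since only a temperature interval is involved, the additive offset between the scales drops out.
A change of 1°R is a change of 5/9°C, so per °R the value is 73.24 × 5/9 = 40.689.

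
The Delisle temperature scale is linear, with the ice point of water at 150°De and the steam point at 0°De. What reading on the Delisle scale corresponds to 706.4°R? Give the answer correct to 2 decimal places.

-28.94°De

First in Celsius: (706.4 - 491.67) × 5/9 = 119.2944°C.
Linearly onto the Delisle scale: 150 + (119.2944 / 100) × (0 - 150) = -28.94°De.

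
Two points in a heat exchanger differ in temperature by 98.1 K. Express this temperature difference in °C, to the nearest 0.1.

Kelvin and Celsius degrees are the same size, so the interval is unchanged: 98.1.

98.1°C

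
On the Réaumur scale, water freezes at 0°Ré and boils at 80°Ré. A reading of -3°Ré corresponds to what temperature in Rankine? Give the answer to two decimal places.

Linear interpolation between the fixed points: C = (-3 - 0) × 100 / (80 - 0) = -3.7500°C.
Then -3.7500 × 1.8 + 491.67 = 484.92°R.

484.92°R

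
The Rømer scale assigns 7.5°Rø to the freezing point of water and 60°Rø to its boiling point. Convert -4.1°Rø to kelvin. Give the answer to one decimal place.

251.1 K

Linear interpolation between the fixed points: C = (-4.1 - 7.5) × 100 / (60 - 7.5) = -22.0952°C.
Then -22.0952 + 273.15 = 251.1 K.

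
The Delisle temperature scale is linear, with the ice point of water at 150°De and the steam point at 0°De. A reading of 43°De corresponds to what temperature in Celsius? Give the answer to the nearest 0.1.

71.3°C

Linear interpolation between the fixed points: C = (43 - 150) × 100 / (0 - 150) = 71.3333°C.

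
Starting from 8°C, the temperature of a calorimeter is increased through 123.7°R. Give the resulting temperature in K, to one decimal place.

The 123.7°R change is an interval, so only the factor 5/9 applies: +123.7 × 5/9 = +68.7222°C.
Final Celsius temperature: 8.0000 + 68.7222 = 76.7222°C.
In kelvin: 76.7222 + 273.15 = 349.9 K.

349.9 K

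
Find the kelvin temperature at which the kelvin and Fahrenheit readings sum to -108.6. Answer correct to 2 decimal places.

Let K be the kelvin reading. The Fahrenheit reading is F = 1.8·K - 459.67.
Require K + F = -108.6: (2.8)·K - 459.67 = -108.6.
K = (-108.6 + 459.67) / (2.8) = 125.38.

125.38 K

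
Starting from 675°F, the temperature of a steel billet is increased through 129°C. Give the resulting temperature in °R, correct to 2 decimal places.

1366.87°R

Initial temperature in Celsius: (675 - 32) × 5/9 = 357.2222°C.
Final Celsius temperature: 357.2222 + 129.0000 = 486.2222°C.
In Rankine: 486.2222 × 1.8 + 491.67 = 1366.87°R.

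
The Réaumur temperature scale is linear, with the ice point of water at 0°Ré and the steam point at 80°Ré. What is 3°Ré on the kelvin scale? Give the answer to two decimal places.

276.90 K

Linear interpolation between the fixed points: C = (3 - 0) × 100 / (80 - 0) = 3.7500°C.
Then 3.7500 + 273.15 = 276.90 K.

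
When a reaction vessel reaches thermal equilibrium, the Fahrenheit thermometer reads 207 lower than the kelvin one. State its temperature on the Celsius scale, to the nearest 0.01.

Let x be the kelvin reading; then the Fahrenheit reading is 1.8·x - 459.67.
(1.8·x - 459.67) - x = -207  ⇒  (0.8)·x = 252.67  ⇒  x = 315.8375 K.
In Celsius: 315.8375 - 273.15 = 42.69°C.

42.69°C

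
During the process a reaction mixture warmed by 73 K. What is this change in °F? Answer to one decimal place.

For a temperature interval the offset drops out; only the factor 1.8 applies.
73 × 1.8 = 131.4.

131.4°F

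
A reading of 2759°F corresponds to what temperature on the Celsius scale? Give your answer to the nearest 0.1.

In Celsius: (2759 - 32) × 5/9 = 1515.0000°C.

1515.0°C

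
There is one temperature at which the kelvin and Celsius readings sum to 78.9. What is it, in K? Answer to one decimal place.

176.0 K

Let K be the kelvin reading. The Celsius reading is C = 1·K - 273.15.
Require K + C = 78.9: (2)·K - 273.15 = 78.9.
K = (78.9 + 273.15) / (2) = 176.0.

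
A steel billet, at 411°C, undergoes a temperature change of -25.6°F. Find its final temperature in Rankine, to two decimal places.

The 25.6°F change is an interval, so only the factor 5/9 applies: -25.6 × 5/9 = -14.2222°C.
Final Celsius temperature: 411.0000 - 14.2222 = 396.7778°C.
In Rankine: 396.7778 × 1.8 + 491.67 = 1205.87°R.

1205.87°R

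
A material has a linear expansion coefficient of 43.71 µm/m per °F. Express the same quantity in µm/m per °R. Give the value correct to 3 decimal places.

43.710 µm/m per °R

The quantity depends on a temperature interval, so only the ratio of degree sizes applies; the offset between the scales is irrelevant.
A change of 1°R is a change of 1°F, so per °R the value is 43.71 × 1 = 43.710.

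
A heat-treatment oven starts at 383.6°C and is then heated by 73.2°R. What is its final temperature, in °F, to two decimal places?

795.68°F

The 73.2°R change is an interval, so only the factor 5/9 applies: +73.2 × 5/9 = +40.6667°C.
Final Celsius temperature: 383.6000 + 40.6667 = 424.2667°C.
In Fahrenheit: 424.2667 × 1.8 + 32 = 795.68°F.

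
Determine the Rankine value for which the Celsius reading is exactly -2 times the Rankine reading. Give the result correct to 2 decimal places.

106.88°R

Let R be the Rankine reading. The Celsius reading is C = 5/9·R - 273.15.
Require C = -2·R: 5/9·R - 273.15 = -2·R.
(23/9)·R = 273.15  ⇒  R = 106.88.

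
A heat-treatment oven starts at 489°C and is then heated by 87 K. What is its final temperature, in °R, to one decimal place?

1528.5°R

The 87 K change is an interval; Kelvin and Celsius degrees are the same size, so ΔC = +87°C.
Final Celsius temperature: 489.0000 + 87.0000 = 576.0000°C.
In Rankine: 576.0000 × 1.8 + 491.67 = 1528.5°R.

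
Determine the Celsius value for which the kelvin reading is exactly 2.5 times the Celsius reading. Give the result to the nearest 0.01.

182.10°C

Let C be the Celsius reading. The kelvin reading is K = 1·C + 273.15.
Require K = 2.5·C: 1·C + 273.15 = 2.5·C.
(-1.5)·C = -273.15  ⇒  C = 182.10.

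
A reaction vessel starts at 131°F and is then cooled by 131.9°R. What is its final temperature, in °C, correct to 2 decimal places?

-18.28°C

Initial temperature in Celsius: (131 - 32) × 5/9 = 55.0000°C.
The 131.9°R change is an interval, so only the factor 5/9 applies: -131.9 × 5/9 = -73.2778°C.
Final Celsius temperature: 55.0000 - 73.2778 = -18.2778°C.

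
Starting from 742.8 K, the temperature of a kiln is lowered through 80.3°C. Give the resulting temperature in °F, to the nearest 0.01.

Initial temperature in Celsius: 742.8 - 273.15 = 469.6500°C.
Final Celsius temperature: 469.6500 - 80.3000 = 389.3500°C.
In Fahrenheit: 389.3500 × 1.8 + 32 = 732.83°F.

732.83°F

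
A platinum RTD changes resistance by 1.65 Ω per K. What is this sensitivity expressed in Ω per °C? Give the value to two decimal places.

Since only a temperature interval is involved, the additive offset between the scales drops out.
A change of 1°C is a change of 1 K, so per °C the value is 1.65 × 1 = 1.65.

1.65 Ω per °C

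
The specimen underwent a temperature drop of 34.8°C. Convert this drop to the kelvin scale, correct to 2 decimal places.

34.80 K

Celsius and kelvin degrees are the same size, so the interval is unchanged: 34.80.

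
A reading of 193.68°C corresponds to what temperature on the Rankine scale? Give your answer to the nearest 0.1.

840.3°R

In Rankine: 193.6800 × 1.8 + 491.67 = 840.3°R.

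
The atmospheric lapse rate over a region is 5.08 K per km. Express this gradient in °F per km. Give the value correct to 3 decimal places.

Since only a temperature interval is involved, the additive offset between the scales drops out.
A change of 1 K is a change of 1.8°F, so 5.08 × 1.8 = 9.144.

9.144 °F/km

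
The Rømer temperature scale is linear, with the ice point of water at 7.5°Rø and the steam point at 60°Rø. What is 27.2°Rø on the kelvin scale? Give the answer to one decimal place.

310.7 K

Linear interpolation between the fixed points: C = (27.2 - 7.5) × 100 / (60 - 7.5) = 37.5238°C.
Then 37.5238 + 273.15 = 310.7 K.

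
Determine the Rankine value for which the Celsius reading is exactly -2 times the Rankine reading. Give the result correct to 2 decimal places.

Let R be the Rankine reading. The Celsius reading is C = 5/9·R - 273.15.
Require C = -2·R: 5/9·R - 273.15 = -2·R.
(23/9)·R = 273.15  ⇒  R = 106.88.

106.88°R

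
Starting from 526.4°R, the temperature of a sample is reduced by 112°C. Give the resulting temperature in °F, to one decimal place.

-134.9°F

Initial temperature in Celsius: (526.4 - 491.67) × 5/9 = 19.2944°C.
Final Celsius temperature: 19.2944 - 112.0000 = -92.7056°C.
In Fahrenheit: -92.7056 × 1.8 + 32 = -134.9°F.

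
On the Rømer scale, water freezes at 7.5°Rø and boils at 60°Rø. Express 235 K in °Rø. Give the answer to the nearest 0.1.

First in Celsius: 235 - 273.15 = -38.1500°C.
Linearly onto the Rømer scale: 7.5 + (-38.1500 / 100) × (60 - 7.5) = -12.5°Rø.

-12.5°Rø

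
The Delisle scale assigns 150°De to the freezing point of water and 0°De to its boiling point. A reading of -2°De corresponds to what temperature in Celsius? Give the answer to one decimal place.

101.3°C

Linear interpolation between the fixed points: C = (-2 - 150) × 100 / (0 - 150) = 101.3333°C.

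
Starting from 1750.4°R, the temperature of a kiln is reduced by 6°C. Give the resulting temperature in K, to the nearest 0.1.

Initial temperature in Celsius: (1750.4 - 491.67) × 5/9 = 699.2944°C.
Final Celsius temperature: 699.2944 - 6.0000 = 693.2944°C.
In kelvin: 693.2944 + 273.15 = 966.4 K.

966.4 K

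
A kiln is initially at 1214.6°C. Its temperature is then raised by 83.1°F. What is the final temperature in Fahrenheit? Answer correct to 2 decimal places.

The 83.1°F change is an interval, so only the factor 5/9 applies: +83.1 × 5/9 = +46.1667°C.
Final Celsius temperature: 1214.6000 + 46.1667 = 1260.7667°C.
In Fahrenheit: 1260.7667 × 1.8 + 32 = 2301.38°F.

2301.38°F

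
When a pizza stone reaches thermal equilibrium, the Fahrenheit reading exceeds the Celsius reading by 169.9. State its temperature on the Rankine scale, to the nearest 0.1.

801.9°R

Let x be the Fahrenheit reading; then the Celsius reading is 5/9·x - 17.7778.
(5/9·x - 17.7778) - x = -169.9  ⇒  (-4/9)·x = -152.122  ⇒  x = 342.2750°F.
In Celsius: (342.275 - 32) × 5/9 = 172.3750°C.
In Rankine: 172.3750 × 1.8 + 491.67 = 801.9°R.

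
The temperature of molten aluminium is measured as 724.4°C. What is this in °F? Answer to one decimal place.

In Fahrenheit: 724.4000 × 1.8 + 32 = 1335.9°F.

1335.9°F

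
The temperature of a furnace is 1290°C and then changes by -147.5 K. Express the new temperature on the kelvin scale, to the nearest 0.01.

The 147.5 K change is an interval; Kelvin and Celsius degrees are the same size, so ΔC = -147.5°C.
Final Celsius temperature: 1290.0000 - 147.5000 = 1142.5000°C.
In kelvin: 1142.5000 + 273.15 = 1415.65 K.

1415.65 K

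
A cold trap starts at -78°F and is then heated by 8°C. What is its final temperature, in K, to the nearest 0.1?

220.0 K

Initial temperature in Celsius: (-78 - 32) × 5/9 = -61.1111°C.
Final Celsius temperature: -61.1111 + 8.0000 = -53.1111°C.
In kelvin: -53.1111 + 273.15 = 220.0 K.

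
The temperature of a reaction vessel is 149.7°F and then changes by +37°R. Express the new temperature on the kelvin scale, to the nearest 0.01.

359.09 K

Initial temperature in Celsius: (149.7 - 32) × 5/9 = 65.3889°C.
The 37°R change is an interval, so only the factor 5/9 applies: +37 × 5/9 = +20.5556°C.
Final Celsius temperature: 65.3889 + 20.5556 = 85.9444°C.
In kelvin: 85.9444 + 273.15 = 359.09 K.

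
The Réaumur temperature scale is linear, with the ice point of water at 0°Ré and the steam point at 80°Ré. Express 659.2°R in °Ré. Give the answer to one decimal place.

First in Celsius: (659.2 - 491.67) × 5/9 = 93.0722°C.
Linearly onto the Réaumur scale: 0 + (93.0722 / 100) × (80 - 0) = 74.5°Ré.

74.5°Ré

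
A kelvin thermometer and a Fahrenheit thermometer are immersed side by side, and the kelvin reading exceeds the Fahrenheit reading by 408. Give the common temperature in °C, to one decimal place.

Let x be the kelvin reading; then the Fahrenheit reading is 1.8·x - 459.67.
(1.8·x - 459.67) - x = -408  ⇒  (0.8)·x = 51.67  ⇒  x = 64.5875 K.
In Celsius: 64.5875 - 273.15 = -208.6°C.

-208.6°C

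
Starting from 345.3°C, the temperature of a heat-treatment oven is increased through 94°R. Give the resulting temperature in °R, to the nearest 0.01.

1207.21°R

The 94°R change is an interval, so only the factor 5/9 applies: +94 × 5/9 = +52.2222°C.
Final Celsius temperature: 345.3000 + 52.2222 = 397.5222°C.
In Rankine: 397.5222 × 1.8 + 491.67 = 1207.21°R.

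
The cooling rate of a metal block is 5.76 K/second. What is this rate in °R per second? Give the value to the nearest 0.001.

The quantity depends on a temperature interval, so only the ratio of degree sizes applies; the offset between the scales is irrelevant.
A change of 1 K is a change of 1.8°R, so 5.76 × 1.8 = 10.368.

10.368 °R/second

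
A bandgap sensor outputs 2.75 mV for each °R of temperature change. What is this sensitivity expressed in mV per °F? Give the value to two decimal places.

2.75 mV per °F

Since only a temperature interval is involved, the additive offset between the scales drops out.
A change of 1°F is a change of 1°R, so per °F the value is 2.75 × 1 = 2.75.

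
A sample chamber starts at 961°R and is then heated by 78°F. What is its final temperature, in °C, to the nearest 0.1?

304.1°C

Initial temperature in Celsius: (961 - 491.67) × 5/9 = 260.7389°C.
The 78°F change is an interval, so only the factor 5/9 applies: +78 × 5/9 = +43.3333°C.
Final Celsius temperature: 260.7389 + 43.3333 = 304.0722°C.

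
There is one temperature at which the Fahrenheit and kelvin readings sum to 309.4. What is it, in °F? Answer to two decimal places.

Let F be the Fahrenheit reading. The kelvin reading is K = 5/9·F + 255.372.
Require F + K = 309.4: (14/9)·F + 255.372 = 309.4.
F = (309.4 - 255.372) / (14/9) = 34.73.

34.73°F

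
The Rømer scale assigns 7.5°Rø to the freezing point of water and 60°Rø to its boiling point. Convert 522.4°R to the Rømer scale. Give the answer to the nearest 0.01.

16.46°Rø

First in Celsius: (522.4 - 491.67) × 5/9 = 17.0722°C.
Linearly onto the Rømer scale: 7.5 + (17.0722 / 100) × (60 - 7.5) = 16.46°Rø.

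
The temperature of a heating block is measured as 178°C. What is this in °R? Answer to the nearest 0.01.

In Rankine: 178.0000 × 1.8 + 491.67 = 812.07°R.

812.07°R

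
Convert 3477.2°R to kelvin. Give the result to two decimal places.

1931.78 K

In Celsius: (3477.2 - 491.67) × 5/9 = 1658.6278°C.
In kelvin: 1658.6278 + 273.15 = 1931.78 K.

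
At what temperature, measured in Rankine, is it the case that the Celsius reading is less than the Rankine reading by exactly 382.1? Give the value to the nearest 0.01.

Let R be the Rankine reading. The Celsius reading is C = 5/9·R - 273.15.
Require C - R = -382.1: (-4/9)·R - 273.15 = -382.1.
R = (-382.1 + 273.15) / (-4/9) = 245.14.

245.14°R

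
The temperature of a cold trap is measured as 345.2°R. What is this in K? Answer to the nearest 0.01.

191.78 K

In Celsius: (345.2 - 491.67) × 5/9 = -81.3722°C.
In kelvin: -81.3722 + 273.15 = 191.78 K.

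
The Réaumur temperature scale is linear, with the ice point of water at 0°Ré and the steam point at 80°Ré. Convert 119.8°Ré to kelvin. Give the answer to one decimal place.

422.9 K

Linear interpolation between the fixed points: C = (119.8 - 0) × 100 / (80 - 0) = 149.7500°C.
Then 149.7500 + 273.15 = 422.9 K.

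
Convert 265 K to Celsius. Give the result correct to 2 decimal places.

-8.15°C

In Celsius: 265 - 273.15 = -8.1500°C.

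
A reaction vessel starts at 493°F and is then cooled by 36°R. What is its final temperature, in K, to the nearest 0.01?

Initial temperature in Celsius: (493 - 32) × 5/9 = 256.1111°C.
The 36°R change is an interval, so only the factor 5/9 applies: -36 × 5/9 = -20.0000°C.
Final Celsius temperature: 256.1111 - 20.0000 = 236.1111°C.
In kelvin: 236.1111 + 273.15 = 509.26 K.

509.26 K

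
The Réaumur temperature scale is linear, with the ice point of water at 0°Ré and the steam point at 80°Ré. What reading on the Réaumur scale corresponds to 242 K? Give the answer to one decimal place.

-24.9°Ré

First in Celsius: 242 - 273.15 = -31.1500°C.
Linearly onto the Réaumur scale: 0 + (-31.1500 / 100) × (80 - 0) = -24.9°Ré.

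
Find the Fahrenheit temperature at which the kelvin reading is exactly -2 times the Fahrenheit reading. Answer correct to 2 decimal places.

-99.93°F

Let F be the Fahrenheit reading. The kelvin reading is K = 5/9·F + 255.372.
Require K = -2·F: 5/9·F + 255.372 = -2·F.
(23/9)·F = -255.372  ⇒  F = -99.93.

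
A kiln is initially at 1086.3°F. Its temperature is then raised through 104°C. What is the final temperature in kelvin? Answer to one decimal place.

Initial temperature in Celsius: (1086.3 - 32) × 5/9 = 585.7222°C.
Final Celsius temperature: 585.7222 + 104.0000 = 689.7222°C.
In kelvin: 689.7222 + 273.15 = 962.9 K.

962.9 K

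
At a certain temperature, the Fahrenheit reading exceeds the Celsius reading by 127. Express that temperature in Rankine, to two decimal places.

705.42°R

Let x be the Fahrenheit reading; then the Celsius reading is 5/9·x - 17.7778.
(5/9·x - 17.7778) - x = -127  ⇒  (-4/9)·x = -109.222  ⇒  x = 245.7500°F.
In Celsius: (245.75 - 32) × 5/9 = 118.7500°C.
In Rankine: 118.7500 × 1.8 + 491.67 = 705.42°R.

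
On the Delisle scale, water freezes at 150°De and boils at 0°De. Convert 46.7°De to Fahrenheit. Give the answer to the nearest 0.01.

155.96°F

Linear interpolation between the fixed points: C = (46.7 - 150) × 100 / (0 - 150) = 68.8667°C.
Then 68.8667 × 1.8 + 32 = 155.96°F.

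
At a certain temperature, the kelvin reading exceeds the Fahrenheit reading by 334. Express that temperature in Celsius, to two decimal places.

-116.06°C

Let x be the kelvin reading; then the Fahrenheit reading is 1.8·x - 459.67.
(1.8·x - 459.67) - x = -334  ⇒  (0.8)·x = 125.67  ⇒  x = 157.0875 K.
In Celsius: 157.0875 - 273.15 = -116.06°C.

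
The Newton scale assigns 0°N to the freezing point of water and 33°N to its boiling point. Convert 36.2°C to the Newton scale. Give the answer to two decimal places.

Linearly onto the Newton scale: 0 + (36.2000 / 100) × (33 - 0) = 11.95°N.

11.95°N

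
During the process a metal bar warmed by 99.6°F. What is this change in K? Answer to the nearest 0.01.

55.33 K

An interval of 1°F corresponds to 5/9 K.
99.6 × 5/9 = 55.33.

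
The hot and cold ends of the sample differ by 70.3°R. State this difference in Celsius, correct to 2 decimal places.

Only the scale ratio 5/9 matters for a change in temperature.
70.3 × 5/9 = 39.06.

39.06°C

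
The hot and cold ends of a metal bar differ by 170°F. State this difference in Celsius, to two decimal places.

Only the scale ratio 5/9 matters for a change in temperature.
170 × 5/9 = 94.44.

94.44°C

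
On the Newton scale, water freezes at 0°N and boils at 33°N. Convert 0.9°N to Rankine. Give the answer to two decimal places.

496.58°R

Linear interpolation between the fixed points: C = (0.9 - 0) × 100 / (33 - 0) = 2.7273°C.
Then 2.7273 × 1.8 + 491.67 = 496.58°R.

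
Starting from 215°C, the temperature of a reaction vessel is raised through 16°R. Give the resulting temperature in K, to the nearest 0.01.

The 16°R change is an interval, so only the factor 5/9 applies: +16 × 5/9 = +8.8889°C.
Final Celsius temperature: 215.0000 + 8.8889 = 223.8889°C.
In kelvin: 223.8889 + 273.15 = 497.04 K.

497.04 K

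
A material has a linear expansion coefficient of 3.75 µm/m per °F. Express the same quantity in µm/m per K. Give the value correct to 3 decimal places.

Since only a temperature interval is involved, the additive offset between the scales drops out.
A change of 1 K is a change of 1.8°F, so per K the value is 3.75 × 1.8 = 6.750.

6.750 µm/m per K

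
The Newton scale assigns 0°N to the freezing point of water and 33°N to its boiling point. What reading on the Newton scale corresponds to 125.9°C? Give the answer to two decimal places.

41.55°N

Linearly onto the Newton scale: 0 + (125.9000 / 100) × (33 - 0) = 41.55°N.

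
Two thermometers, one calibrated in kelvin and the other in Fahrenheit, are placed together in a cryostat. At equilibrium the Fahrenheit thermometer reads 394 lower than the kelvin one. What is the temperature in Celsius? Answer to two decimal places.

-191.06°C

Let x be the kelvin reading; then the Fahrenheit reading is 1.8·x - 459.67.
(1.8·x - 459.67) - x = -394  ⇒  (0.8)·x = 65.67  ⇒  x = 82.0875 K.
In Celsius: 82.0875 - 273.15 = -191.06°C.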